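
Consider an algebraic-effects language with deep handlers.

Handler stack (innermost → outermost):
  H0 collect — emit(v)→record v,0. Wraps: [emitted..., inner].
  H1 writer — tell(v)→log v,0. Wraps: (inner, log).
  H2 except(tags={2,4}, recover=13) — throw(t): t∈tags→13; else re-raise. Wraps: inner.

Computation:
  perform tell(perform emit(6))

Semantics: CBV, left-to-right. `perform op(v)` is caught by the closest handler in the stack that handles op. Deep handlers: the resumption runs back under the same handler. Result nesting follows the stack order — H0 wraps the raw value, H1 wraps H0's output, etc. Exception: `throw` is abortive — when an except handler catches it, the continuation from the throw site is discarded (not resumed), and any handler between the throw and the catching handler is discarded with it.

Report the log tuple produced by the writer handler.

Step-by-step:
emit(6) @ H0 ⇒ out+=6
tell(0) @ H1 ⇒ log+=0
H0 returns [6, 0]
H1 returns ([6, 0], (0))
H2 returns ([6, 0], (0))
= ([6, 0], (0))

Answer: (0)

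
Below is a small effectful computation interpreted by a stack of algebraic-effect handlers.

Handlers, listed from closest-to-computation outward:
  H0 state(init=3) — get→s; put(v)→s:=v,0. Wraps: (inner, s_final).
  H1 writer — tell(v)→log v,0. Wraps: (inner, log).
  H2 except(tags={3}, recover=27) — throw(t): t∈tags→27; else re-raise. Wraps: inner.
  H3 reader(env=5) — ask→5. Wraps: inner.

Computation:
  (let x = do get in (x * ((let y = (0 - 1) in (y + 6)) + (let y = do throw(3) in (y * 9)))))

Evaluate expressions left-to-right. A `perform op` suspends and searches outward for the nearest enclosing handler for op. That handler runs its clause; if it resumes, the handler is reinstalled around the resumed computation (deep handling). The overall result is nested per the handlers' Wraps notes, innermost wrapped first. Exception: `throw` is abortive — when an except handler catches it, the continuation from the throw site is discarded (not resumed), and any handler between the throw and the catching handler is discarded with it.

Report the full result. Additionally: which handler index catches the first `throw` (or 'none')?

Working:
get @ H0 ⇒ 3
throw(3) @ H2 caught ⇒ 27
H3 returns 27
= 27

Answer: 27 ; first throw caught by: H2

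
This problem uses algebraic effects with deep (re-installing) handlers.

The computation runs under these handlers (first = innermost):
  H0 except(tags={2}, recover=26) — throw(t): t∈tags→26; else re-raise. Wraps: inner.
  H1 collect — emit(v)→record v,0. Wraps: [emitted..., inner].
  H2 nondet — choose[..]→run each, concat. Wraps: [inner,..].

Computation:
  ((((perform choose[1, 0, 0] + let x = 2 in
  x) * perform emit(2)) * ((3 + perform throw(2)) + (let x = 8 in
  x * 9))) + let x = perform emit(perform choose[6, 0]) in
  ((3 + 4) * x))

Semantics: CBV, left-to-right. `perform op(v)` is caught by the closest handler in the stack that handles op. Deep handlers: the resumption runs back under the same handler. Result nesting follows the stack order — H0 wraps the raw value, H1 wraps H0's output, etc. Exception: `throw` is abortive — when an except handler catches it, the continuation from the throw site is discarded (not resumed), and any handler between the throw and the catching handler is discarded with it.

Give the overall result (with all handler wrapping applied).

Answer: [[2, 26], [2, 26], [2, 26]]

Working:
choose[1, 0, 0] @ H2
  branch[0] choose=1:
    emit(2) @ H1 ⇒ out+=2
    throw(2) @ H0 caught ⇒ 26
    H1 returns [2, 26]
    H2 returns [[2, 26]]
  branch[1] choose=0:
    emit(2) @ H1 ⇒ out+=2
    throw(2) @ H0 caught ⇒ 26
    H1 returns [2, 26]
    H2 returns [[2, 26]]
  branch[2] choose=0:
    emit(2) @ H1 ⇒ out+=2
    throw(2) @ H0 caught ⇒ 26
    H1 returns [2, 26]
    H2 returns [[2, 26]]
= [[2, 26], [2, 26], [2, 26]]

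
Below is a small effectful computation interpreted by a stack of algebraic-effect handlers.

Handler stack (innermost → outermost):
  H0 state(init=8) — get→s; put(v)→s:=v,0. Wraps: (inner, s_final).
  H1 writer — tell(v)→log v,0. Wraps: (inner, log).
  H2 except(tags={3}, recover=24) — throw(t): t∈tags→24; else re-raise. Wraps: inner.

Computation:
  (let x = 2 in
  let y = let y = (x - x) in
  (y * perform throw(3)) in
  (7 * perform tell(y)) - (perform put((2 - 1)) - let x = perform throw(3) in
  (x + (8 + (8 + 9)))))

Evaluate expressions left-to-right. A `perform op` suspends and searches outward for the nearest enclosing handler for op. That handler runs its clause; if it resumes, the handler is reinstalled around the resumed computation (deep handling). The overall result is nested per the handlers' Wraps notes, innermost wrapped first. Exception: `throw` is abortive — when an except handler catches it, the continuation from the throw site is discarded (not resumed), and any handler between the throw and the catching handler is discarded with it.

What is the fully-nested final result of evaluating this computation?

Step-by-step:
throw(3) @ H2 caught ⇒ 24
= 24

Answer: 24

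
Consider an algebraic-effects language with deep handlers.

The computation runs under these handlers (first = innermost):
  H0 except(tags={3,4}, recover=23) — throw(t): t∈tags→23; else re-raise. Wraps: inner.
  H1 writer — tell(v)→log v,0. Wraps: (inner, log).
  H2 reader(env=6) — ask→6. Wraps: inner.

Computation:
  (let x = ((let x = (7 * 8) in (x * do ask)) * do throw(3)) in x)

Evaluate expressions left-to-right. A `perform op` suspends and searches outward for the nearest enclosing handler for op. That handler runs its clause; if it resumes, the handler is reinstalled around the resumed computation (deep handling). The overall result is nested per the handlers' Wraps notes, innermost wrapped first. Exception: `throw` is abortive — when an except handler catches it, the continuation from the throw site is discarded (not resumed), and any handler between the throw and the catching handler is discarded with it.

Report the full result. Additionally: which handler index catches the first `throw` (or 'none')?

Step-by-step:
ask @ H2 ⇒ 6
throw(3) @ H0 caught ⇒ 23
H1 returns (23, ())
H2 returns (23, ())
= (23, ())

Answer: (23, ()) ; first throw caught by: H0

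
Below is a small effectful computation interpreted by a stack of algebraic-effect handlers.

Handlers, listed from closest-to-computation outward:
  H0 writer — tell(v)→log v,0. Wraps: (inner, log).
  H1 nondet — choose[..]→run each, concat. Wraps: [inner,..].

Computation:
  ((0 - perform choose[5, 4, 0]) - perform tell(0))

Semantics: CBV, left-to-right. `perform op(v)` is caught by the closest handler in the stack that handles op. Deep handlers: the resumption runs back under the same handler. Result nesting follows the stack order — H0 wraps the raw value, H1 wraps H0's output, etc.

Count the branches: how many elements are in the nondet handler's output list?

Evaluation trace:
choose[5, 4, 0] @ H1
  branch[0] choose=5:
    tell(0) @ H0 ⇒ log+=0
    H0 returns (-5, (0))
    H1 returns [(-5, (0))]
  branch[1] choose=4:
    tell(0) @ H0 ⇒ log+=0
    H0 returns (-4, (0))
    H1 returns [(-4, (0))]
  branch[2] choose=0:
    tell(0) @ H0 ⇒ log+=0
    H0 returns (0, (0))
    H1 returns [(0, (0))]
= [(-5, (0)), (-4, (0)), (0, (0))]

Answer: 3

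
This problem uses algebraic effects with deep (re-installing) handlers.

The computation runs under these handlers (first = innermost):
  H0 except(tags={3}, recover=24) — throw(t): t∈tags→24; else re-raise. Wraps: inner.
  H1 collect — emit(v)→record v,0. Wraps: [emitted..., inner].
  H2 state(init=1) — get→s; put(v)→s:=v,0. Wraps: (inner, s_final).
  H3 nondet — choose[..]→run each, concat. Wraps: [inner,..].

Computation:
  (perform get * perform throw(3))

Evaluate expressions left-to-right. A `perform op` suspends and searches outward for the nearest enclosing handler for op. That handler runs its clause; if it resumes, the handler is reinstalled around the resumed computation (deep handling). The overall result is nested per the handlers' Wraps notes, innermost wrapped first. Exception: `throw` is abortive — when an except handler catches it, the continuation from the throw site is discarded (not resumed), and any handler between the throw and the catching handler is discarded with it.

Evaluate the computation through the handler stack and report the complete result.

Step-by-step:
get @ H2 ⇒ 1
throw(3) @ H0 caught ⇒ 24
H1 returns [24]
H2 returns ([24], 1)
H3 returns [([24], 1)]
= [([24], 1)]

Answer: [([24], 1)]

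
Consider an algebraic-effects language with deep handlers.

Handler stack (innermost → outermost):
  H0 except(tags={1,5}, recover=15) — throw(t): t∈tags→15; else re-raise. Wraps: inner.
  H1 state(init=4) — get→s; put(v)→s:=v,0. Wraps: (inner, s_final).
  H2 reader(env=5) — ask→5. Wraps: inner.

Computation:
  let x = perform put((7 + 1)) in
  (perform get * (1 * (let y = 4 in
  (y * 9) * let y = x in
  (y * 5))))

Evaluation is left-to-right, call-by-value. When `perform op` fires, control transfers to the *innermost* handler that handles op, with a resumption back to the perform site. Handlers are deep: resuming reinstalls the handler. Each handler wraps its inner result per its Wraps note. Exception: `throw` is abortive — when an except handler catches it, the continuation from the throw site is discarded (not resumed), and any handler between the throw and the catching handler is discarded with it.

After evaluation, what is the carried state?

Evaluation trace:
put(8) @ H1 ⇒ s:=8
get @ H1 ⇒ 8
H0 returns 0
H1 returns (0, 8)
H2 returns (0, 8)
= (0, 8)

Answer: 8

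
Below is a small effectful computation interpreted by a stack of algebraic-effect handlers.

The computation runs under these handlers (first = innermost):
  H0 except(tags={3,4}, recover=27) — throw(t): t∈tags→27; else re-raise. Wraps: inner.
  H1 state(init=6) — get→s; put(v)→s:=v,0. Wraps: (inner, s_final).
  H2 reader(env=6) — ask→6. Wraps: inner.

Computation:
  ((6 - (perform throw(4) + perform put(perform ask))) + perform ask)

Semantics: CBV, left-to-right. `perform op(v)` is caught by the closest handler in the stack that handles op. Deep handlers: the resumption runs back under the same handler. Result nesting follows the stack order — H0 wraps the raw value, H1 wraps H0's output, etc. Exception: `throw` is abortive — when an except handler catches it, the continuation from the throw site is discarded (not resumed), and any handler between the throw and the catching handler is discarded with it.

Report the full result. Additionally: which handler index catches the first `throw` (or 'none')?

Working:
throw(4) @ H0 caught ⇒ 27
H1 returns (27, 6)
H2 returns (27, 6)
= (27, 6)

Answer: (27, 6) ; first throw caught by: H0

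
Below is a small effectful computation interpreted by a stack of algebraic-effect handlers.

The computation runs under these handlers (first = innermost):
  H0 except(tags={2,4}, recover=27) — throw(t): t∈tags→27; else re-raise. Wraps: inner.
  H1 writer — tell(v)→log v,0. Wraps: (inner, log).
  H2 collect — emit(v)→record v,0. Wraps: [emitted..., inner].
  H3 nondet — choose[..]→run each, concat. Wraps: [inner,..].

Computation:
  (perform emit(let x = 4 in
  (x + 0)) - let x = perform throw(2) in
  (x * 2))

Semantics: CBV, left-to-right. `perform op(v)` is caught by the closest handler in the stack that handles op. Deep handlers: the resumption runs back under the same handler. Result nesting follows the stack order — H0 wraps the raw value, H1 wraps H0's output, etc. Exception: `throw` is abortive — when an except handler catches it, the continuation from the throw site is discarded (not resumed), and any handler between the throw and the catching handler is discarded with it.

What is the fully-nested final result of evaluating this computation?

Answer: [[4, (27, ())]]

Working:
emit(4) @ H2 ⇒ out+=4
throw(2) @ H0 caught ⇒ 27
H1 returns (27, ())
H2 returns [4, (27, ())]
H3 returns [[4, (27, ())]]
= [[4, (27, ())]]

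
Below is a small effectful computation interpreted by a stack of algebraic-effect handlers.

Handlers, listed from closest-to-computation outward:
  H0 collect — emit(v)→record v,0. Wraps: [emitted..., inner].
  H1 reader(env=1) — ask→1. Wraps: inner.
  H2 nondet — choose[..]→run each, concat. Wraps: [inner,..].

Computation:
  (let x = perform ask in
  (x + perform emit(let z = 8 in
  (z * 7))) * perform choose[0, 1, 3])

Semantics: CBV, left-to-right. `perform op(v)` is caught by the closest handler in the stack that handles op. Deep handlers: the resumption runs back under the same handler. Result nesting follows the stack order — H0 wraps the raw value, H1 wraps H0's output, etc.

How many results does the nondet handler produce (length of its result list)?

Evaluation trace:
ask @ H1 ⇒ 1
emit(56) @ H0 ⇒ out+=56
choose[0, 1, 3] @ H2
  branch[0] choose=0:
    H0 returns [56, 0]
    H1 returns [56, 0]
    H2 returns [[56, 0]]
  branch[1] choose=1:
    H0 returns [56, 1]
    H1 returns [56, 1]
    H2 returns [[56, 1]]
  branch[2] choose=3:
    H0 returns [56, 3]
    H1 returns [56, 3]
    H2 returns [[56, 3]]
= [[56, 0], [56, 1], [56, 3]]

Answer: 3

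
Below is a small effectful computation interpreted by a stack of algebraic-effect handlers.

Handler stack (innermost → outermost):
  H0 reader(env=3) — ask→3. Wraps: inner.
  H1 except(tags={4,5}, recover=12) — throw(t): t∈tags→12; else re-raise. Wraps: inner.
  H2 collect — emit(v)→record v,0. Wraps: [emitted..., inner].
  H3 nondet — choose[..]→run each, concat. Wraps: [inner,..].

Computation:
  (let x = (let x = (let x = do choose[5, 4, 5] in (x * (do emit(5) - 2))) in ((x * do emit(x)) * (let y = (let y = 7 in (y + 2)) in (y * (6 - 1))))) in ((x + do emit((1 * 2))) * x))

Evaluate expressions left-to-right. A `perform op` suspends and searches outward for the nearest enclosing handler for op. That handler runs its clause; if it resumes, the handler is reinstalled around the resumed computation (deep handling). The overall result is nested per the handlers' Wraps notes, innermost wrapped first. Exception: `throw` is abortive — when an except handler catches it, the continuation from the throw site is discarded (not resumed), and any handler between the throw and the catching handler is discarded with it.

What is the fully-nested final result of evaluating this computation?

Evaluation trace:
choose[5, 4, 5] @ H3
  branch[0] choose=5:
    emit(5) @ H2 ⇒ out+=5
    emit(-10) @ H2 ⇒ out+=-10
    emit(2) @ H2 ⇒ out+=2
    H0 returns 0
    H1 returns 0
    H2 returns [5, -10, 2, 0]
    H3 returns [[5, -10, 2, 0]]
  branch[1] choose=4:
    emit(5) @ H2 ⇒ out+=5
    emit(-8) @ H2 ⇒ out+=-8
    emit(2) @ H2 ⇒ out+=2
    H0 returns 0
    H1 returns 0
    H2 returns [5, -8, 2, 0]
    H3 returns [[5, -8, 2, 0]]
  branch[2] choose=5:
    emit(5) @ H2 ⇒ out+=5
    emit(-10) @ H2 ⇒ out+=-10
    emit(2) @ H2 ⇒ out+=2
    H0 returns 0
    H1 returns 0
    H2 returns [5, -10, 2, 0]
    H3 returns [[5, -10, 2, 0]]
= [[5, -10, 2, 0], [5, -8, 2, 0], [5, -10, 2, 0]]

Answer: [[5, -10, 2, 0], [5, -8, 2, 0], [5, -10, 2, 0]]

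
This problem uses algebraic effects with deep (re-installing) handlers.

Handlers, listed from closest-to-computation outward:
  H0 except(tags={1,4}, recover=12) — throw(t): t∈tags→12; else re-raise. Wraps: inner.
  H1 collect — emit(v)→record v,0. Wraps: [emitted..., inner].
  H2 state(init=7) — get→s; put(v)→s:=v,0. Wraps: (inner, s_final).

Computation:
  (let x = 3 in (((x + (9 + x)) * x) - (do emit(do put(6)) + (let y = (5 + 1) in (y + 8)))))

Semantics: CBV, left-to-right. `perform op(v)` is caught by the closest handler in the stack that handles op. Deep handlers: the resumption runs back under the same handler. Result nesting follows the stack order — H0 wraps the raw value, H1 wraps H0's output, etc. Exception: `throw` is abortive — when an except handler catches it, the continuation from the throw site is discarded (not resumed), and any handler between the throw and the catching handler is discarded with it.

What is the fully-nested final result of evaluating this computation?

Answer: ([0, 31], 6)

Working:
put(6) @ H2 ⇒ s:=6
emit(0) @ H1 ⇒ out+=0
H0 returns 31
H1 returns [0, 31]
H2 returns ([0, 31], 6)
= ([0, 31], 6)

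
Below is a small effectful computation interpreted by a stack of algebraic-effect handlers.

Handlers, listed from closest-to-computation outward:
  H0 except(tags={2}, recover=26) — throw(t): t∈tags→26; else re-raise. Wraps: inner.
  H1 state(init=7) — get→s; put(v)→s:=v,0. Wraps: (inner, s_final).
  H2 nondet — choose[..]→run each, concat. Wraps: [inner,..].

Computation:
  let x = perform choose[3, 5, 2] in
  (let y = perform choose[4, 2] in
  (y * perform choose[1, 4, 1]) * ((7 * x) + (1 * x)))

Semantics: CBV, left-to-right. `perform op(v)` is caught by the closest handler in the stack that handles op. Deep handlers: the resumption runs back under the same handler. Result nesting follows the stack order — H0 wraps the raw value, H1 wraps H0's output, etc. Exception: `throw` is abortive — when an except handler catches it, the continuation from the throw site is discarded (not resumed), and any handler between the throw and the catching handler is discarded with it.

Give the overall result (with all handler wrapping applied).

Evaluation trace:
choose[3, 5, 2] @ H2
  branch[0] choose=3:
    choose[4, 2] @ H2
      branch[0] choose=4:
        choose[1, 4, 1] @ H2
          branch[0] choose=1:
            H0 returns 96
            H1 returns (96, 7)
            H2 returns [(96, 7)]
          branch[1] choose=4:
            H0 returns 384
            H1 returns (384, 7)
            H2 returns [(384, 7)]
          branch[2] choose=1:
            H0 returns 96
            H1 returns (96, 7)
            H2 returns [(96, 7)]
      branch[1] choose=2:
        choose[1, 4, 1] @ H2
          branch[0] choose=1:
            H0 returns 48
            H1 returns (48, 7)
            H2 returns [(48, 7)]
          branch[1] choose=4:
            H0 returns 192
            H1 returns (192, 7)
            H2 returns [(192, 7)]
          branch[2] choose=1:
            H0 returns 48
            H1 returns (48, 7)
            H2 returns [(48, 7)]
  branch[1] choose=5:
    choose[4, 2] @ H2
      branch[0] choose=4:
        choose[1, 4, 1] @ H2
          branch[0] choose=1:
            H0 returns 160
            H1 returns (160, 7)
            H2 returns [(160, 7)]
          branch[1] choose=4:
            H0 returns 640
            H1 returns (640, 7)
            H2 returns [(640, 7)]
          branch[2] choose=1:
            H0 returns 160
            H1 returns (160, 7)
            H2 returns [(160, 7)]
      branch[1] choose=2:
        choose[1, 4, 1] @ H2
          branch[0] choose=1:
            H0 returns 80
            H1 returns (80, 7)
            H2 returns [(80, 7)]
          branch[1] choose=4:
            H0 returns 320
            H1 returns (320, 7)
            H2 returns [(320, 7)]
          branch[2] choose=1:
            H0 returns 80
            H1 returns (80, 7)
            H2 returns [(80, 7)]
  branch[2] choose=2:
    choose[4, 2] @ H2
      branch[0] choose=4:
        choose[1, 4, 1] @ H2
          branch[0] choose=1:
            H0 returns 64
            H1 returns (64, 7)
            H2 returns [(64, 7)]
          branch[1] choose=4:
            H0 returns 256
            H1 returns (256, 7)
            H2 returns [(256, 7)]
          branch[2] choose=1:
            H0 returns 64
            H1 returns (64, 7)
            H2 returns [(64, 7)]
      branch[1] choose=2:
        choose[1, 4, 1] @ H2
          branch[0] choose=1:
            H0 returns 32
            H1 returns (32, 7)
            H2 returns [(32, 7)]
          branch[1] choose=4:
            H0 returns 128
            H1 returns (128, 7)
            H2 returns [(128, 7)]
          branch[2] choose=1:
            H0 returns 32
            H1 returns (32, 7)
            H2 returns [(32, 7)]
= [(96, 7), (384, 7), (96, 7), (48, 7), (192, 7), (48, 7), (160, 7), (640, 7), (160, 7), (80, 7), (320, 7), (80, 7), (64, 7), (256, 7), (64, 7), (32, 7), (128, 7), (32, 7)]

Answer: [(96, 7), (384, 7), (96, 7), (48, 7), (192, 7), (48, 7), (160, 7), (640, 7), (160, 7), (80, 7), (320, 7), (80, 7), (64, 7), (256, 7), (64, 7), (32, 7), (128, 7), (32, 7)]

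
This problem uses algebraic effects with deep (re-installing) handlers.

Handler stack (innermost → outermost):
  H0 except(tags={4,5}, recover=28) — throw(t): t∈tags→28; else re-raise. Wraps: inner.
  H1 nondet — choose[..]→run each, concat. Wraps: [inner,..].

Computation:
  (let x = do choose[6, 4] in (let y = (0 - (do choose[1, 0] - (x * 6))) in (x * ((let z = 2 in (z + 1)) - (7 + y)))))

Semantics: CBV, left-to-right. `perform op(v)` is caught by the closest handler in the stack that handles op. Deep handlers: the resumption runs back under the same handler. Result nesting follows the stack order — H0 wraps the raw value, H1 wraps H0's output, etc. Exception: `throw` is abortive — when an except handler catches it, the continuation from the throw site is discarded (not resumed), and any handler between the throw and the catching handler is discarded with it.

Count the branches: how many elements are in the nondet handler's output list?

Answer: 4

Step-by-step:
choose[6, 4] @ H1
  branch[0] choose=6:
    choose[1, 0] @ H1
      branch[0] choose=1:
        H0 returns -234
        H1 returns [-234]
      branch[1] choose=0:
        H0 returns -240
        H1 returns [-240]
  branch[1] choose=4:
    choose[1, 0] @ H1
      branch[0] choose=1:
        H0 returns -108
        H1 returns [-108]
      branch[1] choose=0:
        H0 returns -112
        H1 returns [-112]
= [-234, -240, -108, -112]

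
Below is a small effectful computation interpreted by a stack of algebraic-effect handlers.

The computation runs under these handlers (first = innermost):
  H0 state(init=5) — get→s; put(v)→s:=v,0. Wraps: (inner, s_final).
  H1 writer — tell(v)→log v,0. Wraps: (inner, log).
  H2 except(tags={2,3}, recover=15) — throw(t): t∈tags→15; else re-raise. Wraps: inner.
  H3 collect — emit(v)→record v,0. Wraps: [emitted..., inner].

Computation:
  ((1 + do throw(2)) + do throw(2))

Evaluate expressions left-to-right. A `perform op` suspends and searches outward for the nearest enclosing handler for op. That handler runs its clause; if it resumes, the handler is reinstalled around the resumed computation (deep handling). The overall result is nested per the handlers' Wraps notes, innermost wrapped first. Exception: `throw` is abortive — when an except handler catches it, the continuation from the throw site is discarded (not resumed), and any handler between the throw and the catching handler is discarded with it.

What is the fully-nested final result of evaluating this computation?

Answer: [15]

Working:
throw(2) @ H2 caught ⇒ 15
H3 returns [15]
= [15]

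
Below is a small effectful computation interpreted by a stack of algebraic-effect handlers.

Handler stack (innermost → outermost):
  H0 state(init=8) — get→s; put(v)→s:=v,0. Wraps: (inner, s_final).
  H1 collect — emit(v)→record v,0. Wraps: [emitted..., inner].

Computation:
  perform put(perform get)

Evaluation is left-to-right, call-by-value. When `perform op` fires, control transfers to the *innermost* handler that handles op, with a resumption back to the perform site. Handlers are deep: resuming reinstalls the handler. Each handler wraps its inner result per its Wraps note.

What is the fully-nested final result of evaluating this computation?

Answer: [(0, 8)]

Step-by-step:
get @ H0 ⇒ 8
put(8) @ H0 ⇒ s:=8
H0 returns (0, 8)
H1 returns [(0, 8)]
= [(0, 8)]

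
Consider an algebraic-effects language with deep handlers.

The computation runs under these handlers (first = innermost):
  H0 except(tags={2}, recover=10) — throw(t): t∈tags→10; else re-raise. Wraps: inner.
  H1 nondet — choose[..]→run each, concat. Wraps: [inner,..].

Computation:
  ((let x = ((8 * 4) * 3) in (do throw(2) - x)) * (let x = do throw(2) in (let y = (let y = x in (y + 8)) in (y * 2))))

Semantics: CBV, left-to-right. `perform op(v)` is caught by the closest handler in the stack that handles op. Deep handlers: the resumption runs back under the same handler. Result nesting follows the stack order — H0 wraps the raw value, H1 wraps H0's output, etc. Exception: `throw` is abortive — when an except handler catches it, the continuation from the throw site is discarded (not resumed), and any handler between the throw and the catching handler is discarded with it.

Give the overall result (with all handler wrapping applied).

Evaluation trace:
throw(2) @ H0 caught ⇒ 10
H1 returns [10]
= [10]

Answer: [10]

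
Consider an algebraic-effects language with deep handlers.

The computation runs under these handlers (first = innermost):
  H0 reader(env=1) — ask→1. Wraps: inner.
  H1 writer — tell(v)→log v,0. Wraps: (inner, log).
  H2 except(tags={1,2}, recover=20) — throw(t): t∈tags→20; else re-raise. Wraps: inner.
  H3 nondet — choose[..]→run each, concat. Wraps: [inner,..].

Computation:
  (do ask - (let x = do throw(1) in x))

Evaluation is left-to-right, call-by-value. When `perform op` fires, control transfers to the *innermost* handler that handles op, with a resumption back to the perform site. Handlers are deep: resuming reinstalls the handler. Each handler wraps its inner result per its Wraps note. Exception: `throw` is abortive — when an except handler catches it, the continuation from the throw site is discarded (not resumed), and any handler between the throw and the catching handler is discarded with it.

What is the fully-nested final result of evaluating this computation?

Answer: [20]

Step-by-step:
ask @ H0 ⇒ 1
throw(1) @ H2 caught ⇒ 20
H3 returns [20]
= [20]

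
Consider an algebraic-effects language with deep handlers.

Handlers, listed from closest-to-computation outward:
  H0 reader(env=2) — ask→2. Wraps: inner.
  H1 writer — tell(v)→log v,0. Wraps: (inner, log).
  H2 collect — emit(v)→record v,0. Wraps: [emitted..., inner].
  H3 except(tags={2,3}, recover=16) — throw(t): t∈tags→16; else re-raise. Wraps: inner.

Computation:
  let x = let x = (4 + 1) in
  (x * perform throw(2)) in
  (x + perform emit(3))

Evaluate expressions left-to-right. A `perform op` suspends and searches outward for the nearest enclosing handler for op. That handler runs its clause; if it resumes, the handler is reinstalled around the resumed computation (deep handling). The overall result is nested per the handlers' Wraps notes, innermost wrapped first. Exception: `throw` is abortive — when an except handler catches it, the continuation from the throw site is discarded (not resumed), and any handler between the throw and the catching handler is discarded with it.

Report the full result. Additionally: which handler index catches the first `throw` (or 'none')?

Answer: 16 ; first throw caught by: H3

Step-by-step:
throw(2) @ H3 caught ⇒ 16
= 16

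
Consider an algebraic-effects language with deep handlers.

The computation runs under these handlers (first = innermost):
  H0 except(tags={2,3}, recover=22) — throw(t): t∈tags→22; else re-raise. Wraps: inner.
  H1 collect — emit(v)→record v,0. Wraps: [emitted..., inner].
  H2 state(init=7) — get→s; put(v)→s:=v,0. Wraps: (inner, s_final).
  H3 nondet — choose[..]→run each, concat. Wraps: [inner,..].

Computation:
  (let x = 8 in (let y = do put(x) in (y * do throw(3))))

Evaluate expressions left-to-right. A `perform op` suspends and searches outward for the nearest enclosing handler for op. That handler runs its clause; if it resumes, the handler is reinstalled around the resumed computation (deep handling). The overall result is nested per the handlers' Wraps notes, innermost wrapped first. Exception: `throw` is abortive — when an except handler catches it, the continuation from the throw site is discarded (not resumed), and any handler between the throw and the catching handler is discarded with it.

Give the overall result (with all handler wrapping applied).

Answer: [([22], 8)]

Working:
put(8) @ H2 ⇒ s:=8
throw(3) @ H0 caught ⇒ 22
H1 returns [22]
H2 returns ([22], 8)
H3 returns [([22], 8)]
= [([22], 8)]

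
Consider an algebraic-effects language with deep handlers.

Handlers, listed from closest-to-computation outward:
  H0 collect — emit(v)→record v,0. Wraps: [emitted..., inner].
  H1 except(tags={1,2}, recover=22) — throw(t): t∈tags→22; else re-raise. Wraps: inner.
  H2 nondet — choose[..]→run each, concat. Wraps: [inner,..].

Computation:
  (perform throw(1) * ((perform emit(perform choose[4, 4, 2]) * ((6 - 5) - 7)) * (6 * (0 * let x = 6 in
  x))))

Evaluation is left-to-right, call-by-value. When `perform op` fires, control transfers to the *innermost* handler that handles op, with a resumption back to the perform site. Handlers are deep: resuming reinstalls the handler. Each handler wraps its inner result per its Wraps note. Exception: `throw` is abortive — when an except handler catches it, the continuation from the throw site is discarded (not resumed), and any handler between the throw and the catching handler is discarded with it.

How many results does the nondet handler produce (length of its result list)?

Working:
throw(1) @ H1 caught ⇒ 22
H2 returns [22]
= [22]

Answer: 1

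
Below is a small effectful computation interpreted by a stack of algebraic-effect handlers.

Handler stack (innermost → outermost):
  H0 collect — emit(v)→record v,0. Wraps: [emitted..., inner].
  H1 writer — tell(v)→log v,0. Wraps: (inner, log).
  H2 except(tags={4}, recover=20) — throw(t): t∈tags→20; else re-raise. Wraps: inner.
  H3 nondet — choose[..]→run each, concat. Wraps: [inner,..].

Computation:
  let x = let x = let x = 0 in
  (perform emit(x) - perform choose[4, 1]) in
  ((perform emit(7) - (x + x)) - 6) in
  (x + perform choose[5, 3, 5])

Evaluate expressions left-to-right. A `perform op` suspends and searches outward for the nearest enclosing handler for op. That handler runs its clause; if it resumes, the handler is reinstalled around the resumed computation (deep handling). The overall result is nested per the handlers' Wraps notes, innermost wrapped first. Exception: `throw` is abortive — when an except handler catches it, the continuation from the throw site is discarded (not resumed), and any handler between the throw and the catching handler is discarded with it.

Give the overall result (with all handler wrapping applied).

Answer: [([0, 7, 7], ()), ([0, 7, 5], ()), ([0, 7, 7], ()), ([0, 7, 1], ()), ([0, 7, -1], ()), ([0, 7, 1], ())]

Step-by-step:
emit(0) @ H0 ⇒ out+=0
choose[4, 1] @ H3
  branch[0] choose=4:
    emit(7) @ H0 ⇒ out+=7
    choose[5, 3, 5] @ H3
      branch[0] choose=5:
        H0 returns [0, 7, 7]
        H1 returns ([0, 7, 7], ())
        H2 returns ([0, 7, 7], ())
        H3 returns [([0, 7, 7], ())]
      branch[1] choose=3:
        H0 returns [0, 7, 5]
        H1 returns ([0, 7, 5], ())
        H2 returns ([0, 7, 5], ())
        H3 returns [([0, 7, 5], ())]
      branch[2] choose=5:
        H0 returns [0, 7, 7]
        H1 returns ([0, 7, 7], ())
        H2 returns ([0, 7, 7], ())
        H3 returns [([0, 7, 7], ())]
  branch[1] choose=1:
    emit(7) @ H0 ⇒ out+=7
    choose[5, 3, 5] @ H3
      branch[0] choose=5:
        H0 returns [0, 7, 1]
        H1 returns ([0, 7, 1], ())
        H2 returns ([0, 7, 1], ())
        H3 returns [([0, 7, 1], ())]
      branch[1] choose=3:
        H0 returns [0, 7, -1]
        H1 returns ([0, 7, -1], ())
        H2 returns ([0, 7, -1], ())
        H3 returns [([0, 7, -1], ())]
      branch[2] choose=5:
        H0 returns [0, 7, 1]
        H1 returns ([0, 7, 1], ())
        H2 returns ([0, 7, 1], ())
        H3 returns [([0, 7, 1], ())]
= [([0, 7, 7], ()), ([0, 7, 5], ()), ([0, 7, 7], ()), ([0, 7, 1], ()), ([0, 7, -1], ()), ([0, 7, 1], ())]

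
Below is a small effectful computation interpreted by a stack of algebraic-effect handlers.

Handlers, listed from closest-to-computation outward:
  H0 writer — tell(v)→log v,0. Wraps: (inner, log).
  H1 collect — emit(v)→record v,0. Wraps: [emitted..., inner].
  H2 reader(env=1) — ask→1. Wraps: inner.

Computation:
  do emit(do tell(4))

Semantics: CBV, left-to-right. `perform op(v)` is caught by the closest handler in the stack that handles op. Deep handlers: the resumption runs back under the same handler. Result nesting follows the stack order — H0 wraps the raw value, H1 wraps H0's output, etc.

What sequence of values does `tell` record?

Evaluation trace:
tell(4) @ H0 ⇒ log+=4
emit(0) @ H1 ⇒ out+=0
H0 returns (0, (4))
H1 returns [0, (0, (4))]
H2 returns [0, (0, (4))]
= [0, (0, (4))]

Answer: (4)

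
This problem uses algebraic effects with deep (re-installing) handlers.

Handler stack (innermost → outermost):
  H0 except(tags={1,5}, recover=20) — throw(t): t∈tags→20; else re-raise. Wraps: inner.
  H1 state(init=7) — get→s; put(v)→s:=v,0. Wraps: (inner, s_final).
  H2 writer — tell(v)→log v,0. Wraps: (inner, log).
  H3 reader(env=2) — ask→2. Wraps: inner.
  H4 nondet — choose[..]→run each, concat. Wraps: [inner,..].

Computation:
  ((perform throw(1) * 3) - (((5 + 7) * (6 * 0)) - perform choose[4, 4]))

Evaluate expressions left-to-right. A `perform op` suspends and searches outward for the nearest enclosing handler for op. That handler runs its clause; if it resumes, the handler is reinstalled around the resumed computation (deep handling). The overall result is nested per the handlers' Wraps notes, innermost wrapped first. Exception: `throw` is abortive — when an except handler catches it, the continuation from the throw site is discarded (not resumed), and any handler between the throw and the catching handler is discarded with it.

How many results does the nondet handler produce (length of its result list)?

Step-by-step:
throw(1) @ H0 caught ⇒ 20
H1 returns (20, 7)
H2 returns ((20, 7), ())
H3 returns ((20, 7), ())
H4 returns [((20, 7), ())]
= [((20, 7), ())]

Answer: 1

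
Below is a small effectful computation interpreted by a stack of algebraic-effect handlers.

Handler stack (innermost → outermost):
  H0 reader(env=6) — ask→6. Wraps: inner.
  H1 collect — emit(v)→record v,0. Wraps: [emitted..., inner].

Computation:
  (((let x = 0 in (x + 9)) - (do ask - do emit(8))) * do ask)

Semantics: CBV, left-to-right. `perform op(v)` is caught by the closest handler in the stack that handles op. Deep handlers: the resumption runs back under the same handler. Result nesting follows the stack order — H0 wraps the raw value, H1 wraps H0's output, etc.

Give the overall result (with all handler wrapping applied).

Answer: [8, 18]

Working:
ask @ H0 ⇒ 6
emit(8) @ H1 ⇒ out+=8
ask @ H0 ⇒ 6
H0 returns 18
H1 returns [8, 18]
= [8, 18]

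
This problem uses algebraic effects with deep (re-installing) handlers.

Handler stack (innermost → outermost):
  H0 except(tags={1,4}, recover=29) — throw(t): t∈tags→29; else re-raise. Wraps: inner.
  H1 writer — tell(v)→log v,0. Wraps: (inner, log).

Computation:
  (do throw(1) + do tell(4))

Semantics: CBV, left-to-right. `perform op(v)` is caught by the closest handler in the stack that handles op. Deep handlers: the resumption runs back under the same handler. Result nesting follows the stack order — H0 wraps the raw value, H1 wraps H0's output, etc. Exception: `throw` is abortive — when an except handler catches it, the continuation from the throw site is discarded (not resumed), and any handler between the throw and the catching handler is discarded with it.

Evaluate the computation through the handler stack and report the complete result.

Answer: (29, ())

Step-by-step:
throw(1) @ H0 caught ⇒ 29
H1 returns (29, ())
= (29, ())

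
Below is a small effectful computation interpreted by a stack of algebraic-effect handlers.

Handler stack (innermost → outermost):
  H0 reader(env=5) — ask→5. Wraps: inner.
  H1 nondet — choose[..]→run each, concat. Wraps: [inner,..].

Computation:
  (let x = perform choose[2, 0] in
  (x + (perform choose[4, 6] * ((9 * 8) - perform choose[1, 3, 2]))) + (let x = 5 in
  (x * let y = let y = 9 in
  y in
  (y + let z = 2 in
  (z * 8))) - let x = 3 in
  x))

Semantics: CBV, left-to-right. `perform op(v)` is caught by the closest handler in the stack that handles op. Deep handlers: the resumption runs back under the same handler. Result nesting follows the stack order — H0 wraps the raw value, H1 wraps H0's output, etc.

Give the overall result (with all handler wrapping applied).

Step-by-step:
choose[2, 0] @ H1
  branch[0] choose=2:
    choose[4, 6] @ H1
      branch[0] choose=4:
        choose[1, 3, 2] @ H1
          branch[0] choose=1:
            H0 returns 408
            H1 returns [408]
          branch[1] choose=3:
            H0 returns 400
            H1 returns [400]
          branch[2] choose=2:
            H0 returns 404
            H1 returns [404]
      branch[1] choose=6:
        choose[1, 3, 2] @ H1
          branch[0] choose=1:
            H0 returns 550
            H1 returns [550]
          branch[1] choose=3:
            H0 returns 538
            H1 returns [538]
          branch[2] choose=2:
            H0 returns 544
            H1 returns [544]
  branch[1] choose=0:
    choose[4, 6] @ H1
      branch[0] choose=4:
        choose[1, 3, 2] @ H1
          branch[0] choose=1:
            H0 returns 406
            H1 returns [406]
          branch[1] choose=3:
            H0 returns 398
            H1 returns [398]
          branch[2] choose=2:
            H0 returns 402
            H1 returns [402]
      branch[1] choose=6:
        choose[1, 3, 2] @ H1
          branch[0] choose=1:
            H0 returns 548
            H1 returns [548]
          branch[1] choose=3:
            H0 returns 536
            H1 returns [536]
          branch[2] choose=2:
            H0 returns 542
            H1 returns [542]
= [408, 400, 404, 550, 538, 544, 406, 398, 402, 548, 536, 542]

Answer: [408, 400, 404, 550, 538, 544, 406, 398, 402, 548, 536, 542]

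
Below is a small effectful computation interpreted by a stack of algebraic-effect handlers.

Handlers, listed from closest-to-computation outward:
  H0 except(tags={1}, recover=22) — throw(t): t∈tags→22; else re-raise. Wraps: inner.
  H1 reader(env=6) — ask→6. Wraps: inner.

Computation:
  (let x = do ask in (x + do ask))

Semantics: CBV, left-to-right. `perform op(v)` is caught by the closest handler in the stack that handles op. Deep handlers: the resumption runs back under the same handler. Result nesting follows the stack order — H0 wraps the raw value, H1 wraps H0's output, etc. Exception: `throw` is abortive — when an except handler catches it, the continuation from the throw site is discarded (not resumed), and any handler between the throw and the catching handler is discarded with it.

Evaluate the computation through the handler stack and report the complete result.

Answer: 12

Working:
ask @ H1 ⇒ 6
ask @ H1 ⇒ 6
H0 returns 12
H1 returns 12
= 12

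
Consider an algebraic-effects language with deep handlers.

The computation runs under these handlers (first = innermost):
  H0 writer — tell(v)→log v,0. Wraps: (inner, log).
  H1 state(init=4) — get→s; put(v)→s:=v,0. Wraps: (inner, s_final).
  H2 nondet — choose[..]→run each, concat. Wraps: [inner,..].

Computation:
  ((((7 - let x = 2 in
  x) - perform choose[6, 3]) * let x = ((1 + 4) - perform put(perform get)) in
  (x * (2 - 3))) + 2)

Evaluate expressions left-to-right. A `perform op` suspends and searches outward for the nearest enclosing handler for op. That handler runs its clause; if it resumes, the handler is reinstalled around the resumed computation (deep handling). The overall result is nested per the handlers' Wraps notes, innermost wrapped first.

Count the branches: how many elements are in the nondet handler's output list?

Working:
choose[6, 3] @ H2
  branch[0] choose=6:
    get @ H1 ⇒ 4
    put(4) @ H1 ⇒ s:=4
    H0 returns (7, ())
    H1 returns ((7, ()), 4)
    H2 returns [((7, ()), 4)]
  branch[1] choose=3:
    get @ H1 ⇒ 4
    put(4) @ H1 ⇒ s:=4
    H0 returns (-8, ())
    H1 returns ((-8, ()), 4)
    H2 returns [((-8, ()), 4)]
= [((7, ()), 4), ((-8, ()), 4)]

Answer: 2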